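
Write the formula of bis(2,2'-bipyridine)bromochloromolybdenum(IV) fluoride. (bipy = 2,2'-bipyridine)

[Mo(bipy)2BrCl]F2

Ligands: 1 bromo (Br, -1), 2 2,2'-bipyridine (bipy, neutral), 1 chloro (Cl, -1). Ligand charge sum = -2.
With Mo in oxidation state +4, the complex ion is [Mo...]^2+.
Charge balance with fluoride (-1) requires 1 complex ion per 2 fluoride.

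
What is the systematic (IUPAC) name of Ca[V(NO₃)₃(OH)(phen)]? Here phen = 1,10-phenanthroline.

The 1 calcium counter-ion carries a total charge of +2, so each complex ion is 2−.
Ligand charges: 1×hydroxo (-1 each), 3×nitrato (-1 each), 1×1,10-phenanthroline (neutral); total -4. So V + (-4) = 2−, giving V = +2.
Ligands are named alphabetically: hydroxo before nitrato before phenanthroline.
The complex ion is anionic, so vanadium takes the -ate form vanadate(II).

calcium hydroxotrinitrato(1,10-phenanthroline)vanadate(II)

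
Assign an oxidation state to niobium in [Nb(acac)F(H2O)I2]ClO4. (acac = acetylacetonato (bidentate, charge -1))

1 perchlorate outside the brackets (-1 each) → the complex ion is 1+.
Ligand charges: 1×acac = -1; 1×H2O neutral; 2×I = -2; 1×F = -1; sum -4.
Nb + (-4) = 1+ ⇒ Nb is +5.

+5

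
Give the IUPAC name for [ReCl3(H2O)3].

triaquatrichlororhenium(III)

There is no counter-ion, so the complex is neutral overall.
Ligand charges: 3×aqua (neutral), 3×chloro (-1 each); total -3. So Re + (-3) = 0, giving Re = +3.
Ligands are named alphabetically: aqua before chloro.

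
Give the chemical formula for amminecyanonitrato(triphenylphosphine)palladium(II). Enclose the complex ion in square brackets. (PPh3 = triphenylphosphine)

[Pd(CN)(NH3)(NO3)(PPh3)]

Ligands: 1 triphenylphosphine (PPh3, neutral), 1 ammine (NH3, neutral), 1 cyano (CN, -1), 1 nitrato (NO3, -1). Ligand charge sum = -2.
With Pd in oxidation state +2, the complex ion is [Pd...].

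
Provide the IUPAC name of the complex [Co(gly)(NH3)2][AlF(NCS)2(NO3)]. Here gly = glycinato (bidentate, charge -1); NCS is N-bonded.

Aluminium is always +3 in its complexes; the anion's ligand charges sum to -4, so the complex anion is 1−.
A 1:1 salt means the cation carries the equal and opposite charge, 1+.
Cation: ligand charges sum to -1; for the ion to be 1+, Co = +2.

diammine(glycinato)cobalt(II) fluorodiisothiocyanatonitratoaluminate(III)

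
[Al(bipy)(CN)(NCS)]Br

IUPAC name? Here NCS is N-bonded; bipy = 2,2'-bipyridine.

The 1 bromide counter-ion carries a total charge of -1, so each complex ion is 1+.
Ligand charges: 1×isothiocyanato (-1 each), 1×cyano (-1 each), 1×2,2'-bipyridine (neutral); total -2. So Al + (-2) = 1+, giving Al = +3.
Ligands are named alphabetically: bipyridine before cyano before isothiocyanato.

(2,2'-bipyridine)cyanoisothiocyanatoaluminium(III) bromide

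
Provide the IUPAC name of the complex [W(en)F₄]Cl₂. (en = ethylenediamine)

(ethylenediamine)tetrafluorotungsten(VI) chloride

The 2 chloride counter-ions carry a total charge of -2, so each complex ion is 2+.
Ligand charges: 4×fluoro (-1 each), 1×ethylenediamine (neutral); total -4. So W + (-4) = 2+, giving W = +6.
Ligands are named alphabetically: ethylenediamine before fluoro.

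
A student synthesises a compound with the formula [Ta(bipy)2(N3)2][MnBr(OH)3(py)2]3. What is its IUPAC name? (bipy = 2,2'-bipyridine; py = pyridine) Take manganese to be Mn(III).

Mn is given as +3; the anion's ligand charges sum to -4, so the complex anion is 1−.
With 3 anions per cation, the cation must be 3×1 = 3+.
Cation: ligand charges sum to -2; for the ion to be 3+, Ta = +5.

diazidobis(2,2'-bipyridine)tantalum(V) bromotrihydroxobis(pyridine)manganate(III)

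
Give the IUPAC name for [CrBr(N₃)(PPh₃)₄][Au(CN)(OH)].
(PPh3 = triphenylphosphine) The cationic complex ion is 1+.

azidobromotetrakis(triphenylphosphine)chromium(III) cyanohydroxoaurate(I)

Both ions are complex: the cation is named first with the plain metal name, the anion second with the -ate form; each ion's ligands are alphabetised independently.
The complex cation is given as 1+; its ligand charges sum to -2, so Cr = +3.
A 1:1 salt means the anion carries the equal and opposite charge, 1−.
Anion: ligand charges sum to -2; for the ion to be 1−, Au = +1.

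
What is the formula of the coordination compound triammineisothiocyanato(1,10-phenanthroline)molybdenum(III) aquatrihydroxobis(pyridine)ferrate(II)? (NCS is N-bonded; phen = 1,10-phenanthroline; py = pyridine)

Cation [Mo…]: ligand charges -1, Mo(III) ⇒ ion charge 2+.
Anion [Fe…]: ligand charges -3, Fe(II) ⇒ ion charge 1−.
One 2+ cation requires 2 of the 1− anion.

[Mo(NCS)(NH3)3(phen)][Fe(H2O)(OH)3(py)2]2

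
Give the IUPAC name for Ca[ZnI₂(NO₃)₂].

The 1 calcium counter-ion carries a total charge of +2, so each complex ion is 2−.
Ligand charges: 2×iodo (-1 each), 2×nitrato (-1 each); total -4. So Zn + (-4) = 2−, giving Zn = +2.
Ligands are named alphabetically: iodo before nitrato.
The complex ion is anionic, so zinc takes the -ate form zincate(II).

calcium diiododinitratozincate(II)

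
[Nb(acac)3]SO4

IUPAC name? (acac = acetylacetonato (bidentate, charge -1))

tris(acetylacetonato)niobium(V) sulfate

The 1 sulfate counter-ion carries a total charge of -2, so each complex ion is 2+.
Ligand charges: 3×acetylacetonato (-1 each); total -3. So Nb + (-3) = 2+, giving Nb = +5.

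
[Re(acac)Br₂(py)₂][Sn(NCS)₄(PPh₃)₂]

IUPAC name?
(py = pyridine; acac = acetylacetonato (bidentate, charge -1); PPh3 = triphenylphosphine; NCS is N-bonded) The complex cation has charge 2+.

(acetylacetonato)dibromobis(pyridine)rhenium(V) tetraisothiocyanatobis(triphenylphosphine)stannate(II)

Both ions are complex: the cation is named first with the plain metal name, the anion second with the -ate form; each ion's ligands are alphabetised independently.
The complex cation is given as 2+; its ligand charges sum to -3, so Re = +5.
A 1:1 salt means the anion carries the equal and opposite charge, 2−.
Anion: ligand charges sum to -4; for the ion to be 2−, Sn = +2.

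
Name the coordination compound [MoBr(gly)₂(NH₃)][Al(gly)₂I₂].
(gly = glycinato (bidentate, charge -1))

amminebromobis(glycinato)molybdenum(IV) bis(glycinato)diiodoaluminate(III)

Both ions are complex: the cation is named first with the plain metal name, the anion second with the -ate form; each ion's ligands are alphabetised independently.
Aluminium is always +3 in its complexes; the anion's ligand charges sum to -4, so the complex anion is 1−.
A 1:1 salt means the cation carries the equal and opposite charge, 1+.
Cation: ligand charges sum to -3; for the ion to be 1+, Mo = +4.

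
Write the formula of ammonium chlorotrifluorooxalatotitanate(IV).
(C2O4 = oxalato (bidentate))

(NH4)2[Ti(C2O4)ClF3]

Ligands: 3 fluoro (F, -1), 1 oxalato (C2O4, -2), 1 chloro (Cl, -1). Ligand charge sum = -6.
Charge balance with ammonium (+1) requires 1 complex ion per 2 ammonium.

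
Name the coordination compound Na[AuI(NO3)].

sodium iodonitratoaurate(I)

The 1 sodium counter-ion carries a total charge of +1, so each complex ion is 1−.
Ligand charges: 1×iodo (-1 each), 1×nitrato (-1 each); total -2. So Au + (-2) = 1−, giving Au = +1.
Ligands are named alphabetically: iodo before nitrato.
The complex ion is anionic, so gold takes the -ate form aurate(I).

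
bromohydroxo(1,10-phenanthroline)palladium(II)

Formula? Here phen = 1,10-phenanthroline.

[PdBr(OH)(phen)]

Ligands: 1 bromo (Br, -1), 1 1,10-phenanthroline (phen, neutral), 1 hydroxo (OH, -1). Ligand charge sum = -2.
With Pd in oxidation state +2, the complex ion is [Pd...].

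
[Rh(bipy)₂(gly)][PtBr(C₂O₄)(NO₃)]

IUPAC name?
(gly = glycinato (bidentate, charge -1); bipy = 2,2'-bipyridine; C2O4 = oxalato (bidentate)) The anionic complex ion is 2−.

Both ions are complex: the cation is named first with the plain metal name, the anion second with the -ate form; each ion's ligands are alphabetised independently.
The complex anion is given as 2−; its ligand charges sum to -4, so Pt = +2.
A 1:1 salt means the cation carries the equal and opposite charge, 2+.
Cation: ligand charges sum to -1; for the ion to be 2+, Rh = +3.

bis(2,2'-bipyridine)(glycinato)rhodium(III) bromonitratooxalatoplatinate(II)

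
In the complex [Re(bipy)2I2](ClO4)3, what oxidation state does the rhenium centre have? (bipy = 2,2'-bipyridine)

3 perchlorate outside the brackets (-1 each) → the complex ion is 3+.
Ligand charges: 2×I = -2; 2×bipy neutral; sum -2.
Re + (-2) = 3+ ⇒ Re is +5.

+5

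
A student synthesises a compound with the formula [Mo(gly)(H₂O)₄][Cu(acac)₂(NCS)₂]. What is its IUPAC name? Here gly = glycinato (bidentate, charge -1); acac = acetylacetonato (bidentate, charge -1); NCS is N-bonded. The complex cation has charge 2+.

Both ions are complex: the cation is named first with the plain metal name, the anion second with the -ate form; each ion's ligands are alphabetised independently.
The complex cation is given as 2+; its ligand charges sum to -1, so Mo = +3.
A 1:1 salt means the anion carries the equal and opposite charge, 2−.
Anion: ligand charges sum to -4; for the ion to be 2−, Cu = +2.

tetraaqua(glycinato)molybdenum(III) bis(acetylacetonato)diisothiocyanatocuprate(II)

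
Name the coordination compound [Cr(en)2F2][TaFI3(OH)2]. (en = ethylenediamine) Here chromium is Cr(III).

Both ions are complex: the cation is named first with the plain metal name, the anion second with the -ate form; each ion's ligands are alphabetised independently.
Cr is given as +3; the cation's ligand charges sum to -2, so the complex cation is 1+.
A 1:1 salt means the anion carries the equal and opposite charge, 1−.
Anion: ligand charges sum to -6; for the ion to be 1−, Ta = +5.

bis(ethylenediamine)difluorochromium(III) fluorodihydroxotriiodotantalate(V)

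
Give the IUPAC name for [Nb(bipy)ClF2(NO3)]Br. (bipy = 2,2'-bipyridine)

The 1 bromide counter-ion carries a total charge of -1, so each complex ion is 1+.
Ligand charges: 1×nitrato (-1 each), 1×chloro (-1 each), 1×2,2'-bipyridine (neutral), 2×fluoro (-1 each); total -4. So Nb + (-4) = 1+, giving Nb = +5.
Ligands are named alphabetically: bipyridine before chloro before fluoro before nitrato.

(2,2'-bipyridine)chlorodifluoronitratoniobium(V) bromide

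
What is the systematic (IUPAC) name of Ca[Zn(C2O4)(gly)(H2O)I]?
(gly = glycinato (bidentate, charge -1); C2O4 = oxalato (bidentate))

The 1 calcium counter-ion carries a total charge of +2, so each complex ion is 2−.
Ligand charges: 1×glycinato (-1 each), 1×aqua (neutral), 1×iodo (-1 each), 1×oxalato (-2 each); total -4. So Zn + (-4) = 2−, giving Zn = +2.
The complex ion is anionic, so zinc takes the -ate form zincate(II).

calcium aqua(glycinato)iodooxalatozincate(II)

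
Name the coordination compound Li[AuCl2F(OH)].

lithium dichlorofluorohydroxoaurate(III)

The 1 lithium counter-ion carries a total charge of +1, so each complex ion is 1−.
Ligand charges: 2×chloro (-1 each), 1×hydroxo (-1 each), 1×fluoro (-1 each); total -4. So Au + (-4) = 1−, giving Au = +3.
Ligands are named alphabetically: chloro before fluoro before hydroxo.
The complex ion is anionic, so gold takes the -ate form aurate(III).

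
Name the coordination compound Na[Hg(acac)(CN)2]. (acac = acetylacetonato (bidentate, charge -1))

sodium (acetylacetonato)dicyanomercurate(II)

The 1 sodium counter-ion carries a total charge of +1, so each complex ion is 1−.
Ligand charges: 2×cyano (-1 each), 1×acetylacetonato (-1 each); total -3. So Hg + (-3) = 1−, giving Hg = +2.
Ligands are named alphabetically: acetylacetonato before cyano.
The complex ion is anionic, so mercury takes the -ate form mercurate(II).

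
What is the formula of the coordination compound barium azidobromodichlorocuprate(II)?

Ba[CuBrCl2(N3)]

Ligands: 1 azido (N3, -1), 1 bromo (Br, -1), 2 chloro (Cl, -1). Ligand charge sum = -4.
With Cu in oxidation state +2, the complex ion is [Cu...]^2−.
Charge balance with barium (+2) requires 1 complex ion per 1 barium.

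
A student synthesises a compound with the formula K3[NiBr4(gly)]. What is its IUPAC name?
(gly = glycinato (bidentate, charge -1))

potassium tetrabromo(glycinato)nickelate(II)

The 3 potassium counter-ions carry a total charge of +3, so each complex ion is 3−.
Ligand charges: 4×bromo (-1 each), 1×glycinato (-1 each); total -5. So Ni + (-5) = 3−, giving Ni = +2.
Ligands are named alphabetically: bromo before glycinato.
The complex ion is anionic, so nickel takes the -ate form nickelate(II).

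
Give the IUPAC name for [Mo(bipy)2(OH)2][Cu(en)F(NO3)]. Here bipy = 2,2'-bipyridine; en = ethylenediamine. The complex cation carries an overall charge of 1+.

bis(2,2'-bipyridine)dihydroxomolybdenum(III) (ethylenediamine)fluoronitratocuprate(I)

Both ions are complex: the cation is named first with the plain metal name, the anion second with the -ate form; each ion's ligands are alphabetised independently.
The complex cation is given as 1+; its ligand charges sum to -2, so Mo = +3.
A 1:1 salt means the anion carries the equal and opposite charge, 1−.
Anion: ligand charges sum to -2; for the ion to be 1−, Cu = +1.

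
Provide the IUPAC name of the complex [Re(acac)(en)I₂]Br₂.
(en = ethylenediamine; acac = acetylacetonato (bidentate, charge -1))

(acetylacetonato)(ethylenediamine)diiodorhenium(V) bromide

The 2 bromide counter-ions carry a total charge of -2, so each complex ion is 2+.
Ligand charges: 2×iodo (-1 each), 1×ethylenediamine (neutral), 1×acetylacetonato (-1 each); total -3. So Re + (-3) = 2+, giving Re = +5.
Ligands are named alphabetically: acetylacetonato before ethylenediamine before iodo.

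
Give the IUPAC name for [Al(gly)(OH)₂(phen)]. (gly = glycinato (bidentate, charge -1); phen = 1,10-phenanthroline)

There is no counter-ion, so the complex is neutral overall.
Ligand charges: 1×glycinato (-1 each), 2×hydroxo (-1 each), 1×1,10-phenanthroline (neutral); total -3. So Al + (-3) = 0, giving Al = +3.
Ligands are named alphabetically: glycinato before hydroxo before phenanthroline.

(glycinato)dihydroxo(1,10-phenanthroline)aluminium(III)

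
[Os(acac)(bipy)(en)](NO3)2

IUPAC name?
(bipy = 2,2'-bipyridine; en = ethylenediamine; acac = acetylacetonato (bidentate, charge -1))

(acetylacetonato)(2,2'-bipyridine)(ethylenediamine)osmium(III) nitrate

The 2 nitrate counter-ions carry a total charge of -2, so each complex ion is 2+.
Ligand charges: 1×2,2'-bipyridine (neutral), 1×ethylenediamine (neutral), 1×acetylacetonato (-1 each); total -1. So Os + (-1) = 2+, giving Os = +3.
Ligands are named alphabetically: acetylacetonato before bipyridine before ethylenediamine.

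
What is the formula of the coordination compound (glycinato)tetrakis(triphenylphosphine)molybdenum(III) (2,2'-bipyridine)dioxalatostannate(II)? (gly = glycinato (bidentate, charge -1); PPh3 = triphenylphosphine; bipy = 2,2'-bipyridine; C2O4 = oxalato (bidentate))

Cation [Mo…]: ligand charges -1, Mo(III) ⇒ ion charge 2+.
Anion [Sn…]: ligand charges -4, Sn(II) ⇒ ion charge 2−.
One 2+ cation balances one 2− anion.

[Mo(gly)(PPh3)4][Sn(bipy)(C2O4)2]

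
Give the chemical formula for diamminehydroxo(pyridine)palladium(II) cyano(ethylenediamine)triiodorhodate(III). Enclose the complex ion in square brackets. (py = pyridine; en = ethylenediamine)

[Pd(NH3)2(OH)(py)][Rh(CN)(en)I3]

Cation [Pd…]: ligand charges -1, Pd(II) ⇒ ion charge 1+.
Anion [Rh…]: ligand charges -4, Rh(III) ⇒ ion charge 1−.
One 1+ cation balances one 1− anion.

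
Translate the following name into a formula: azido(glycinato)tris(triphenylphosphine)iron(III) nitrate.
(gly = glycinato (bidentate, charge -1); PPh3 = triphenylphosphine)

[Fe(gly)(N3)(PPh3)3]NO3

Ligands: 1 glycinato (gly, -1), 3 triphenylphosphine (PPh3, neutral), 1 azido (N3, -1). Ligand charge sum = -2.
With Fe in oxidation state +3, the complex ion is [Fe...]^1+.
Charge balance with nitrate (-1) requires 1 complex ion per 1 nitrate.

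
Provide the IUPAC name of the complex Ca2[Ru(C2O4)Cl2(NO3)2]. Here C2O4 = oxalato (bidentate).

calcium dichlorodinitratooxalatoruthenate(II)

The 2 calcium counter-ions carry a total charge of +4, so each complex ion is 4−.
Ligand charges: 2×nitrato (-1 each), 2×chloro (-1 each), 1×oxalato (-2 each); total -6. So Ru + (-6) = 4−, giving Ru = +2.
Ligands are named alphabetically: chloro before nitrato before oxalato.
The complex ion is anionic, so ruthenium takes the -ate form ruthenate(II).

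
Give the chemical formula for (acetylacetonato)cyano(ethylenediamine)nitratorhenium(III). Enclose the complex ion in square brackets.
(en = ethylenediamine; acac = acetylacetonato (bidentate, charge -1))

[Re(acac)(CN)(en)(NO3)]

Ligands: 1 cyano (CN, -1), 1 nitrato (NO3, -1), 1 ethylenediamine (en, neutral), 1 acetylacetonato (acac, -1). Ligand charge sum = -3.
With Re in oxidation state +3, the complex ion is [Re...].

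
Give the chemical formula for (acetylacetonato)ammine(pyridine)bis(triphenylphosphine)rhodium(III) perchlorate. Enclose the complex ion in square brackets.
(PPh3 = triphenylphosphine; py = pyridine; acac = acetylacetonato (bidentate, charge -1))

Ligands: 2 triphenylphosphine (PPh3, neutral), 1 pyridine (py, neutral), 1 acetylacetonato (acac, -1), 1 ammine (NH3, neutral). Ligand charge sum = -1.
With Rh in oxidation state +3, the complex ion is [Rh...]^2+.
Charge balance with perchlorate (-1) requires 1 complex ion per 2 perchlorate.

[Rh(acac)(NH3)(PPh3)2(py)](ClO4)2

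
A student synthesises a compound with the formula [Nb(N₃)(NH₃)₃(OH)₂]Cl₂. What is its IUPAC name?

The 2 chloride counter-ions carry a total charge of -2, so each complex ion is 2+.
Ligand charges: 3×ammine (neutral), 2×hydroxo (-1 each), 1×azido (-1 each); total -3. So Nb + (-3) = 2+, giving Nb = +5.
Ligands are named alphabetically: ammine before azido before hydroxo.

triammineazidodihydroxoniobium(V) chloride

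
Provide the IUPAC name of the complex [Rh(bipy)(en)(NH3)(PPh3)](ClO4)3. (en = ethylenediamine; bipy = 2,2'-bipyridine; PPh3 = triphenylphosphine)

The 3 perchlorate counter-ions carry a total charge of -3, so each complex ion is 3+.
Ligand charges: 1×ammine (neutral), 1×ethylenediamine (neutral), 1×2,2'-bipyridine (neutral), 1×triphenylphosphine (neutral); total 0. So Rh + (0) = 3+, giving Rh = +3.
Ligands are named alphabetically: ammine before bipyridine before ethylenediamine before triphenylphosphine.

ammine(2,2'-bipyridine)(ethylenediamine)(triphenylphosphine)rhodium(III) perchlorate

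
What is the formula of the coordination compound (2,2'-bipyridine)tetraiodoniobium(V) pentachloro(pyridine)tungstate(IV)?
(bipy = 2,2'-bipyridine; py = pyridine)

[Nb(bipy)I4][WCl5(py)]

Cation [Nb…]: ligand charges -4, Nb(V) ⇒ ion charge 1+.
Anion [W…]: ligand charges -5, W(IV) ⇒ ion charge 1−.
One 1+ cation balances one 1− anion.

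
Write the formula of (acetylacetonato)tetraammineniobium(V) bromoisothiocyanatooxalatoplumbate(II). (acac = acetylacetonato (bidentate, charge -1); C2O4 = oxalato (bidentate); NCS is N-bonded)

[Nb(acac)(NH3)4][PbBr(C2O4)(NCS)]2

Cation [Nb…]: ligand charges -1, Nb(V) ⇒ ion charge 4+.
Anion [Pb…]: ligand charges -4, Pb(II) ⇒ ion charge 2−.
One 4+ cation requires 2 of the 2− anion.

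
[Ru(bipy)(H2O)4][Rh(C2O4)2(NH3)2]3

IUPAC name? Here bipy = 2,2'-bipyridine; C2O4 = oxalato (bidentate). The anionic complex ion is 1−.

Both ions are complex: the cation is named first with the plain metal name, the anion second with the -ate form; each ion's ligands are alphabetised independently.
The complex anion is given as 1−; its ligand charges sum to -4, so Rh = +3.
With 3 anions per cation, the cation must be 3×1 = 3+.
Cation: ligand charges sum to 0; for the ion to be 3+, Ru = +3.

tetraaqua(2,2'-bipyridine)ruthenium(III) diamminedioxalatorhodate(III)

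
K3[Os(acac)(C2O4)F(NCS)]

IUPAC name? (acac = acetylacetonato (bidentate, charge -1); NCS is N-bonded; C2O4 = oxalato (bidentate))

potassium (acetylacetonato)fluoroisothiocyanatooxalatoosmate(II)

The 3 potassium counter-ions carry a total charge of +3, so each complex ion is 3−.
Ligand charges: 1×acetylacetonato (-1 each), 1×isothiocyanato (-1 each), 1×fluoro (-1 each), 1×oxalato (-2 each); total -5. So Os + (-5) = 3−, giving Os = +2.
Ligands are named alphabetically: acetylacetonato before fluoro before isothiocyanato before oxalato.
The complex ion is anionic, so osmium takes the -ate form osmate(II).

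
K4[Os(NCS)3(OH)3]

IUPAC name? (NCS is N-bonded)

The 4 potassium counter-ions carry a total charge of +4, so each complex ion is 4−.
Ligand charges: 3×hydroxo (-1 each), 3×isothiocyanato (-1 each); total -6. So Os + (-6) = 4−, giving Os = +2.
The complex ion is anionic, so osmium takes the -ate form osmate(II).

potassium trihydroxotriisothiocyanatoosmate(II)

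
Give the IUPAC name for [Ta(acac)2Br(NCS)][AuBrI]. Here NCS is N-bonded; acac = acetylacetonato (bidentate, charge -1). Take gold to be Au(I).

bis(acetylacetonato)bromoisothiocyanatotantalum(V) bromoiodoaurate(I)

Both ions are complex: the cation is named first with the plain metal name, the anion second with the -ate form; each ion's ligands are alphabetised independently.
Au is given as +1; the anion's ligand charges sum to -2, so the complex anion is 1−.
A 1:1 salt means the cation carries the equal and opposite charge, 1+.
Cation: ligand charges sum to -4; for the ion to be 1+, Ta = +5.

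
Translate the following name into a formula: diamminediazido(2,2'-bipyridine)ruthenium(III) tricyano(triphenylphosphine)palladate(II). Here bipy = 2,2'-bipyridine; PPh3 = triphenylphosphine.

[Ru(bipy)(N3)2(NH3)2][Pd(CN)3(PPh3)]

Cation [Ru…]: ligand charges -2, Ru(III) ⇒ ion charge 1+.
Anion [Pd…]: ligand charges -3, Pd(II) ⇒ ion charge 1−.
One 1+ cation balances one 1− anion.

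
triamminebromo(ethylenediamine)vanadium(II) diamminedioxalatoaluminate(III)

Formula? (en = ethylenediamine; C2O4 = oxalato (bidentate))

Cation [V…]: ligand charges -1, V(II) ⇒ ion charge 1+.
Anion [Al…]: ligand charges -4, Al(III) ⇒ ion charge 1−.

[VBr(en)(NH3)3][Al(C2O4)2(NH3)2]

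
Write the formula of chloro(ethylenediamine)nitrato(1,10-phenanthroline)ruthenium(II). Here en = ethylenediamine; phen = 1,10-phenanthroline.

Ligands: 1 ethylenediamine (en, neutral), 1 nitrato (NO3, -1), 1 chloro (Cl, -1), 1 1,10-phenanthroline (phen, neutral). Ligand charge sum = -2.
With Ru in oxidation state +2, the complex ion is [Ru...].

[RuCl(en)(NO3)(phen)]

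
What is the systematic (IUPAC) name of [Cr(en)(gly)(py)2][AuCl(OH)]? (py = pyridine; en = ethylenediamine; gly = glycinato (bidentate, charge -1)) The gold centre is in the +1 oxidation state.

(ethylenediamine)(glycinato)bis(pyridine)chromium(II) chlorohydroxoaurate(I)

Both ions are complex: the cation is named first with the plain metal name, the anion second with the -ate form; each ion's ligands are alphabetised independently.
Au is given as +1; the anion's ligand charges sum to -2, so the complex anion is 1−.
A 1:1 salt means the cation carries the equal and opposite charge, 1+.
Cation: ligand charges sum to -1; for the ion to be 1+, Cr = +2.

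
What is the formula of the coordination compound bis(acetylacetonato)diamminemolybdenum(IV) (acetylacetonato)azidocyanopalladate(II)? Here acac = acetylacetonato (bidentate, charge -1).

Cation [Mo…]: ligand charges -2, Mo(IV) ⇒ ion charge 2+.
Anion [Pd…]: ligand charges -3, Pd(II) ⇒ ion charge 1−.

[Mo(acac)2(NH3)2][Pd(acac)(CN)(N3)]2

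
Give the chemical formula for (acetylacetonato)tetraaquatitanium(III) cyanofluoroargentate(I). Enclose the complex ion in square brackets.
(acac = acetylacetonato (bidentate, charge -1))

[Ti(acac)(H2O)4][Ag(CN)F]2

Cation [Ti…]: ligand charges -1, Ti(III) ⇒ ion charge 2+.
Anion [Ag…]: ligand charges -2, Ag(I) ⇒ ion charge 1−.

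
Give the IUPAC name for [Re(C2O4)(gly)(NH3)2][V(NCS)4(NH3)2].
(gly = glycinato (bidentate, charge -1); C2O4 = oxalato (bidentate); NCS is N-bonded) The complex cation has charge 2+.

diammine(glycinato)oxalatorhenium(V) diamminetetraisothiocyanatovanadate(II)

Both ions are complex: the cation is named first with the plain metal name, the anion second with the -ate form; each ion's ligands are alphabetised independently.
The complex cation is given as 2+; its ligand charges sum to -3, so Re = +5.
A 1:1 salt means the anion carries the equal and opposite charge, 2−.
Anion: ligand charges sum to -4; for the ion to be 2−, V = +2.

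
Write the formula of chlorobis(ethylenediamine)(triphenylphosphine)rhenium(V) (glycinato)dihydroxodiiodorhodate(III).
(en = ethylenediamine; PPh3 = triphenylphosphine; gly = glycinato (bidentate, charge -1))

Cation [Re…]: ligand charges -1, Re(V) ⇒ ion charge 4+.
Anion [Rh…]: ligand charges -5, Rh(III) ⇒ ion charge 2−.
One 4+ cation requires 2 of the 2− anion.

[ReCl(en)2(PPh3)][Rh(gly)I2(OH)2]2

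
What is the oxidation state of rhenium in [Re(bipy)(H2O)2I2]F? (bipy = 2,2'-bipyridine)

1 fluoride outside the brackets (-1 each) → the complex ion is 1+.
Ligand charges: 1×bipy neutral; 2×I = -2; 2×H2O neutral; sum -2.
Re + (-2) = 1+ ⇒ Re is +3.

+3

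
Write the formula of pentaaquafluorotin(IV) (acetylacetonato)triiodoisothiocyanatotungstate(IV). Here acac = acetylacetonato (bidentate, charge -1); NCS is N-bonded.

Cation [Sn…]: ligand charges -1, Sn(IV) ⇒ ion charge 3+.
Anion [W…]: ligand charges -5, W(IV) ⇒ ion charge 1−.

[SnF(H2O)5][W(acac)I3(NCS)]3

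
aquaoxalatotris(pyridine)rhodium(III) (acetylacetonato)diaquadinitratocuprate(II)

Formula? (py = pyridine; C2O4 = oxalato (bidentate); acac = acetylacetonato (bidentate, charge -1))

Cation [Rh…]: ligand charges -2, Rh(III) ⇒ ion charge 1+.
Anion [Cu…]: ligand charges -3, Cu(II) ⇒ ion charge 1−.
One 1+ cation balances one 1− anion.

[Rh(C2O4)(H2O)(py)3][Cu(acac)(H2O)2(NO3)2]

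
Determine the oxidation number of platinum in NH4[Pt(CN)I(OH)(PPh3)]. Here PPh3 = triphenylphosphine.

+2

1 ammonium outside the brackets (+1 each) → the complex ion is 1−.
Ligand charges: 1×CN = -1; 1×I = -1; 1×OH = -1; 1×PPh3 neutral; sum -3.
Pt + (-3) = 1− ⇒ Pt is +2.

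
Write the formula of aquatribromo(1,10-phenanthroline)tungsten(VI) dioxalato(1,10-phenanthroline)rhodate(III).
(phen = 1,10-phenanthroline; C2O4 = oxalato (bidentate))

[WBr3(H2O)(phen)][Rh(C2O4)2(phen)]3

Cation [W…]: ligand charges -3, W(VI) ⇒ ion charge 3+.
Anion [Rh…]: ligand charges -4, Rh(III) ⇒ ion charge 1−.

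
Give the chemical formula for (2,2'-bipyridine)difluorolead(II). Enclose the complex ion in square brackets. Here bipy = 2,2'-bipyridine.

Ligands: 2 fluoro (F, -1), 1 2,2'-bipyridine (bipy, neutral). Ligand charge sum = -2.
With Pb in oxidation state +2, the complex ion is [Pb...].

[Pb(bipy)F2]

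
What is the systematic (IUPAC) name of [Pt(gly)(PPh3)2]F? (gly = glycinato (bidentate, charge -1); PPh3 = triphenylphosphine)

The 1 fluoride counter-ion carries a total charge of -1, so each complex ion is 1+.
Ligand charges: 1×glycinato (-1 each), 2×triphenylphosphine (neutral); total -1. So Pt + (-1) = 1+, giving Pt = +2.
Ligands are named alphabetically: glycinato before triphenylphosphine.

(glycinato)bis(triphenylphosphine)platinum(II) fluoride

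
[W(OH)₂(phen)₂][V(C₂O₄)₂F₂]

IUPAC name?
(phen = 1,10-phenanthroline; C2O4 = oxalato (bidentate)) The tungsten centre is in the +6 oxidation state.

Both ions are complex: the cation is named first with the plain metal name, the anion second with the -ate form; each ion's ligands are alphabetised independently.
W is given as +6; the cation's ligand charges sum to -2, so the complex cation is 4+.
A 1:1 salt means the anion carries the equal and opposite charge, 4−.
Anion: ligand charges sum to -6; for the ion to be 4−, V = +2.

dihydroxobis(1,10-phenanthroline)tungsten(VI) difluorodioxalatovanadate(II)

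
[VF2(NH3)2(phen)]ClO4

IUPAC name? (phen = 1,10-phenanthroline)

diamminedifluoro(1,10-phenanthroline)vanadium(III) perchlorate

The 1 perchlorate counter-ion carries a total charge of -1, so each complex ion is 1+.
Ligand charges: 2×ammine (neutral), 2×fluoro (-1 each), 1×1,10-phenanthroline (neutral); total -2. So V + (-2) = 1+, giving V = +3.
Ligands are named alphabetically: ammine before fluoro before phenanthroline.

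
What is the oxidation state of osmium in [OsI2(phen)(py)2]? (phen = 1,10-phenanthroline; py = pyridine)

+2

No counter-ion: the bracketed complex is neutral.
Ligand charges: 1×phen neutral; 2×I = -2; 2×py neutral; sum -2.
Os + (-2) = 0 ⇒ Os is +2.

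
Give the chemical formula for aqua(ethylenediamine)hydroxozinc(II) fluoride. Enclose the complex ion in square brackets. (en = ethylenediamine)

[Zn(en)(H2O)(OH)]F

Ligands: 1 aqua (H2O, neutral), 1 ethylenediamine (en, neutral), 1 hydroxo (OH, -1). Ligand charge sum = -1.
With Zn in oxidation state +2, the complex ion is [Zn...]^1+.
Charge balance with fluoride (-1) requires 1 complex ion per 1 fluoride.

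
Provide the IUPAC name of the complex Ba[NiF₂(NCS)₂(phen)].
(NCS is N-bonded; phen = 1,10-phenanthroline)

The 1 barium counter-ion carries a total charge of +2, so each complex ion is 2−.
Ligand charges: 2×isothiocyanato (-1 each), 2×fluoro (-1 each), 1×1,10-phenanthroline (neutral); total -4. So Ni + (-4) = 2−, giving Ni = +2.
The complex ion is anionic, so nickel takes the -ate form nickelate(II).

barium difluorodiisothiocyanato(1,10-phenanthroline)nickelate(II)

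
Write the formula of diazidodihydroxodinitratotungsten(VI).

Ligands: 2 hydroxo (OH, -1), 2 nitrato (NO3, -1), 2 azido (N3, -1). Ligand charge sum = -6.
With W in oxidation state +6, the complex ion is [W...].

[W(N3)2(NO3)2(OH)2]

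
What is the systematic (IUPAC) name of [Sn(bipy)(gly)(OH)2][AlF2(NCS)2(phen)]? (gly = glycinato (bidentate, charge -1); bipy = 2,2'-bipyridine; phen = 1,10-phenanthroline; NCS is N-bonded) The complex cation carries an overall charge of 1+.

(2,2'-bipyridine)(glycinato)dihydroxotin(IV) difluorodiisothiocyanato(1,10-phenanthroline)aluminate(III)

The complex cation is given as 1+; its ligand charges sum to -3, so Sn = +4.
A 1:1 salt means the anion carries the equal and opposite charge, 1−.
Anion: ligand charges sum to -4; for the ion to be 1−, Al = +3.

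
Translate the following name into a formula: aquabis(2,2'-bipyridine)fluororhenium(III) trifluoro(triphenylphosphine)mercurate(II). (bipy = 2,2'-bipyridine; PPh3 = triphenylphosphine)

[Re(bipy)2F(H2O)][HgF3(PPh3)]2

Cation [Re…]: ligand charges -1, Re(III) ⇒ ion charge 2+.
Anion [Hg…]: ligand charges -3, Hg(II) ⇒ ion charge 1−.
One 2+ cation requires 2 of the 1− anion.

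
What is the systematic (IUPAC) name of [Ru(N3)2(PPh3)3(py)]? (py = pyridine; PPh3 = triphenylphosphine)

There is no counter-ion, so the complex is neutral overall.
Ligand charges: 1×pyridine (neutral), 3×triphenylphosphine (neutral), 2×azido (-1 each); total -2. So Ru + (-2) = 0, giving Ru = +2.
Ligands are named alphabetically: azido before pyridine before triphenylphosphine.

diazido(pyridine)tris(triphenylphosphine)ruthenium(II)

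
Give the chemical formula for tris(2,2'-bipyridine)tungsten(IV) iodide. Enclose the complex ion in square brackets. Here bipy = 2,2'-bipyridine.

Ligands: 3 2,2'-bipyridine (bipy, neutral). Ligand charge sum = 0.
With W in oxidation state +4, the complex ion is [W...]^4+.
Charge balance with iodide (-1) requires 1 complex ion per 4 iodide.

[W(bipy)3]I4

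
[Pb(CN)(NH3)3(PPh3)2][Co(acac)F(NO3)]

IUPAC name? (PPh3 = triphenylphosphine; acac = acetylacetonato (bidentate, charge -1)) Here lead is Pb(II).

triamminecyanobis(triphenylphosphine)lead(II) (acetylacetonato)fluoronitratocobaltate(II)

Both ions are complex: the cation is named first with the plain metal name, the anion second with the -ate form; each ion's ligands are alphabetised independently.
Pb is given as +2; the cation's ligand charges sum to -1, so the complex cation is 1+.
A 1:1 salt means the anion carries the equal and opposite charge, 1−.
Anion: ligand charges sum to -3; for the ion to be 1−, Co = +2.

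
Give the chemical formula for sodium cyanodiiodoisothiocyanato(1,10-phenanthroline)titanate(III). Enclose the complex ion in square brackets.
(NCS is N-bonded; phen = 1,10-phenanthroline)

Ligands: 1 cyano (CN, -1), 1 isothiocyanato (NCS, -1), 1 1,10-phenanthroline (phen, neutral), 2 iodo (I, -1). Ligand charge sum = -4.
With Ti in oxidation state +3, the complex ion is [Ti...]^1−.
Charge balance with sodium (+1) requires 1 complex ion per 1 sodium.

Na[Ti(CN)I2(NCS)(phen)]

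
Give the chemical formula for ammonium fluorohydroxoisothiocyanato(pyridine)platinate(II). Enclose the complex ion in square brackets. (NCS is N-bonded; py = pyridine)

NH4[PtF(NCS)(OH)(py)]

Ligands: 1 isothiocyanato (NCS, -1), 1 hydroxo (OH, -1), 1 fluoro (F, -1), 1 pyridine (py, neutral). Ligand charge sum = -3.
Charge balance with ammonium (+1) requires 1 complex ion per 1 ammonium.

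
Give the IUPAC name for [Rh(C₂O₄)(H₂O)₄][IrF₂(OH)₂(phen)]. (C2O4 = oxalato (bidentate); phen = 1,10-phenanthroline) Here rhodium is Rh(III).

Rh is given as +3; the cation's ligand charges sum to -2, so the complex cation is 1+.
A 1:1 salt means the anion carries the equal and opposite charge, 1−.
Anion: ligand charges sum to -4; for the ion to be 1−, Ir = +3.

tetraaquaoxalatorhodium(III) difluorodihydroxo(1,10-phenanthroline)iridate(III)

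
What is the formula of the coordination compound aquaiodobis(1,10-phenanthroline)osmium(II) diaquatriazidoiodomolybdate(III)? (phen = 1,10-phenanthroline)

[Os(H2O)I(phen)2][Mo(H2O)2I(N3)3]

Cation [Os…]: ligand charges -1, Os(II) ⇒ ion charge 1+.
Anion [Mo…]: ligand charges -4, Mo(III) ⇒ ion charge 1−.
One 1+ cation balances one 1− anion.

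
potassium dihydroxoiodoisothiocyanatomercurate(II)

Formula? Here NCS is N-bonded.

K2[HgI(NCS)(OH)2]

Ligands: 1 iodo (I, -1), 1 isothiocyanato (NCS, -1), 2 hydroxo (OH, -1). Ligand charge sum = -4.
Charge balance with potassium (+1) requires 1 complex ion per 2 potassium.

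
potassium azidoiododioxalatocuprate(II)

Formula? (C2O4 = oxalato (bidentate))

Ligands: 1 azido (N3, -1), 1 iodo (I, -1), 2 oxalato (C2O4, -2). Ligand charge sum = -6.
Charge balance with potassium (+1) requires 1 complex ion per 4 potassium.

K4[Cu(C2O4)2I(N3)]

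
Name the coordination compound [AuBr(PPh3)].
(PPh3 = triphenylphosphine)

bromo(triphenylphosphine)gold(I)

There is no counter-ion, so the complex is neutral overall.
Ligand charges: 1×triphenylphosphine (neutral), 1×bromo (-1 each); total -1. So Au + (-1) = 0, giving Au = +1.
Ligands are named alphabetically: bromo before triphenylphosphine.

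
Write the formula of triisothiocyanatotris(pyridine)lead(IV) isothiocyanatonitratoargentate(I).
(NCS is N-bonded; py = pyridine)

Cation [Pb…]: ligand charges -3, Pb(IV) ⇒ ion charge 1+.
Anion [Ag…]: ligand charges -2, Ag(I) ⇒ ion charge 1−.
One 1+ cation balances one 1− anion.

[Pb(NCS)3(py)3][Ag(NCS)(NO3)]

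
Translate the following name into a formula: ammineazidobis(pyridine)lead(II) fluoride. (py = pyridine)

[Pb(N3)(NH3)(py)2]F

Ligands: 1 azido (N3, -1), 1 ammine (NH3, neutral), 2 pyridine (py, neutral). Ligand charge sum = -1.
With Pb in oxidation state +2, the complex ion is [Pb...]^1+.
Charge balance with fluoride (-1) requires 1 complex ion per 1 fluoride.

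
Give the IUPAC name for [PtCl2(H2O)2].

diaquadichloroplatinum(II)

There is no counter-ion, so the complex is neutral overall.
Ligand charges: 2×aqua (neutral), 2×chloro (-1 each); total -2. So Pt + (-2) = 0, giving Pt = +2.
Ligands are named alphabetically: aqua before chloro.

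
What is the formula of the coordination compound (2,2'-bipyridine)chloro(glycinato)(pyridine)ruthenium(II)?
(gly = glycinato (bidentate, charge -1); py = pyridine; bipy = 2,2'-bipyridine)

[Ru(bipy)Cl(gly)(py)]

Ligands: 1 glycinato (gly, -1), 1 chloro (Cl, -1), 1 pyridine (py, neutral), 1 2,2'-bipyridine (bipy, neutral). Ligand charge sum = -2.
With Ru in oxidation state +2, the complex ion is [Ru...].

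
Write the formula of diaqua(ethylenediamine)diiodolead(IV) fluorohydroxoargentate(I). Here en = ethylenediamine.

[Pb(en)(H2O)2I2][AgF(OH)]2

Cation [Pb…]: ligand charges -2, Pb(IV) ⇒ ion charge 2+.
Anion [Ag…]: ligand charges -2, Ag(I) ⇒ ion charge 1−.
One 2+ cation requires 2 of the 1− anion.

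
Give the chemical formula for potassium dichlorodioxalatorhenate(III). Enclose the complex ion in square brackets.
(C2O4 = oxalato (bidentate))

K3[Re(C2O4)2Cl2]

Ligands: 2 oxalato (C2O4, -2), 2 chloro (Cl, -1). Ligand charge sum = -6.
With Re in oxidation state +3, the complex ion is [Re...]^3−.
Charge balance with potassium (+1) requires 1 complex ion per 3 potassium.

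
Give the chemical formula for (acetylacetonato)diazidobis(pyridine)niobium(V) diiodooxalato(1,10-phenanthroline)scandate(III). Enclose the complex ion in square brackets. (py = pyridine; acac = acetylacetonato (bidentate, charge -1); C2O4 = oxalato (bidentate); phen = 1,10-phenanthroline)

Cation [Nb…]: ligand charges -3, Nb(V) ⇒ ion charge 2+.
Anion [Sc…]: ligand charges -4, Sc(III) ⇒ ion charge 1−.
One 2+ cation requires 2 of the 1− anion.

[Nb(acac)(N3)2(py)2][Sc(C2O4)I2(phen)]2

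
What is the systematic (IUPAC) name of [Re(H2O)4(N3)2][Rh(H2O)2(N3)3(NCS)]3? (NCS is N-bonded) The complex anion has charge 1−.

Both ions are complex: the cation is named first with the plain metal name, the anion second with the -ate form; each ion's ligands are alphabetised independently.
The complex anion is given as 1−; its ligand charges sum to -4, so Rh = +3.
With 3 anions per cation, the cation must be 3×1 = 3+.
Cation: ligand charges sum to -2; for the ion to be 3+, Re = +5.

tetraaquadiazidorhenium(V) diaquatriazidoisothiocyanatorhodate(III)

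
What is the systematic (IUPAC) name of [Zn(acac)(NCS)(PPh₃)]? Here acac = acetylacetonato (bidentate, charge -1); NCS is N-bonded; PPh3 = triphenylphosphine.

There is no counter-ion, so the complex is neutral overall.
Ligand charges: 1×acetylacetonato (-1 each), 1×isothiocyanato (-1 each), 1×triphenylphosphine (neutral); total -2. So Zn + (-2) = 0, giving Zn = +2.
Ligands are named alphabetically: acetylacetonato before isothiocyanato before triphenylphosphine.

(acetylacetonato)isothiocyanato(triphenylphosphine)zinc(II)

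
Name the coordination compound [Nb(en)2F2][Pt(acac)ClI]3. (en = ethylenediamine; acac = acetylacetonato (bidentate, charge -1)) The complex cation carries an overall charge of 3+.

Both ions are complex: the cation is named first with the plain metal name, the anion second with the -ate form; each ion's ligands are alphabetised independently.
The complex cation is given as 3+; its ligand charges sum to -2, so Nb = +5.
With 3 anions per cation, each anion must be 3/3 = 1−.
Anion: ligand charges sum to -3; for the ion to be 1−, Pt = +2.

bis(ethylenediamine)difluoroniobium(V) (acetylacetonato)chloroiodoplatinate(II)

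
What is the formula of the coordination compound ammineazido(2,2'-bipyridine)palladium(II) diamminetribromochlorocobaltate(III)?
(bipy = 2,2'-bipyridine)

[Pd(bipy)(N3)(NH3)][CoBr3Cl(NH3)2]

Cation [Pd…]: ligand charges -1, Pd(II) ⇒ ion charge 1+.
Anion [Co…]: ligand charges -4, Co(III) ⇒ ion charge 1−.
One 1+ cation balances one 1− anion.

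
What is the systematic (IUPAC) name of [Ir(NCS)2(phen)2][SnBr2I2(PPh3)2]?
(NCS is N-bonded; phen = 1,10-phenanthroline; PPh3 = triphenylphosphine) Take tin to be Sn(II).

Both ions are complex: the cation is named first with the plain metal name, the anion second with the -ate form; each ion's ligands are alphabetised independently.
Sn is given as +2; the anion's ligand charges sum to -4, so the complex anion is 2−.
A 1:1 salt means the cation carries the equal and opposite charge, 2+.
Cation: ligand charges sum to -2; for the ion to be 2+, Ir = +4.

diisothiocyanatobis(1,10-phenanthroline)iridium(IV) dibromodiiodobis(triphenylphosphine)stannate(II)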